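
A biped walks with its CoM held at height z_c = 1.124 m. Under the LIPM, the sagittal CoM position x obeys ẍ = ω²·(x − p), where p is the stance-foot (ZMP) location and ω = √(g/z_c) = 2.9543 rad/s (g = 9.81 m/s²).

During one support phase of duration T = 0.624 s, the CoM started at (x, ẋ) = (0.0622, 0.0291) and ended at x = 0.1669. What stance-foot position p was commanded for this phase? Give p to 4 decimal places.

ωT = 2.9543·0.624 = 1.843483; cosh(ωT) = 3.238387, sinh(ωT) = 3.080122
x(T) = p + (x₀−p)·cosh(ωT) + (ẋ₀/ω)·sinh(ωT) ⇒ p·(1 − cosh) = x(T) − x₀·cosh − (ẋ₀/ω)·sinh
numerator   = 0.1669 − (0.0622)·3.238387 − (0.0291/2.9543)·3.080122 = -0.064867
denominator = 1 − 3.238387 = -2.238387
p = -0.064867 / -2.238387 = 0.0290

p = 0.0290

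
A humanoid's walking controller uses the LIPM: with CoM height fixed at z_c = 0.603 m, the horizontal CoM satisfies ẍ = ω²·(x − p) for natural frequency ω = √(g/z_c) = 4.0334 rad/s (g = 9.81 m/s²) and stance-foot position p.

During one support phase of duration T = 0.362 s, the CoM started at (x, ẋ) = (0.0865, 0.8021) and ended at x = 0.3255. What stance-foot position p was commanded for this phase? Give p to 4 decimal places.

ωT = 4.0334·0.362 = 1.460091; cosh(ωT) = 2.269283, sinh(ωT) = 2.037068
x(T) = p + (x₀−p)·cosh(ωT) + (ẋ₀/ω)·sinh(ωT) ⇒ p·(1 − cosh) = x(T) − x₀·cosh − (ẋ₀/ω)·sinh
numerator   = 0.3255 − (0.0865)·2.269283 − (0.8021/4.0334)·2.037068 = -0.275893
denominator = 1 − 2.269283 = -1.269283
p = -0.275893 / -1.269283 = 0.2174

p = 0.2174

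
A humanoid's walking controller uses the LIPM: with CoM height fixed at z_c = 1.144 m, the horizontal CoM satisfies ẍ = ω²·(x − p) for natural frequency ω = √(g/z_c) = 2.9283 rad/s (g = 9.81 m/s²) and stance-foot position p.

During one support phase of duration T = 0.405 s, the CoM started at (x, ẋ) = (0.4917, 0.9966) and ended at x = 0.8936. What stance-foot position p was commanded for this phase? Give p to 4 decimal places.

ωT = 2.9283·0.405 = 1.185962; cosh(ωT) = 1.789643, sinh(ωT) = 1.484190
x(T) = p + (x₀−p)·cosh(ωT) + (ẋ₀/ω)·sinh(ωT) ⇒ p·(1 − cosh) = x(T) − x₀·cosh − (ẋ₀/ω)·sinh
numerator   = 0.8936 − (0.4917)·1.789643 − (0.9966/2.9283)·1.484190 = -0.491488
denominator = 1 − 1.789643 = -0.789643
p = -0.491488 / -0.789643 = 0.6224

p = 0.6224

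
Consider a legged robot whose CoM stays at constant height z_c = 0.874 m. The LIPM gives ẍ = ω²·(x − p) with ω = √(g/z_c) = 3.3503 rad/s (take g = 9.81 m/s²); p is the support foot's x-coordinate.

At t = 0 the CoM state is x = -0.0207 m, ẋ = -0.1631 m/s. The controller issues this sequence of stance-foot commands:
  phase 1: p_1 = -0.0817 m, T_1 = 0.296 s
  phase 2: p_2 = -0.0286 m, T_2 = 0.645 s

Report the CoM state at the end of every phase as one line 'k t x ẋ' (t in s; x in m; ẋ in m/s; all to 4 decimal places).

phase 1: p=-0.0817, T=0.296, ωT=0.991689, cosh=1.533366, sinh=1.162417; start (x,ẋ)=(-0.020700, -0.163100) → end (x,ẋ)=(-0.044754, -0.012531)
phase 2: p=-0.0286, T=0.645, ωT=2.160944, cosh=4.397270, sinh=4.282053; start (x,ẋ)=(-0.044754, -0.012531) → end (x,ẋ)=(-0.115648, -0.286845)

1 0.2960 -0.0448 -0.0125
2 0.9410 -0.1156 -0.2868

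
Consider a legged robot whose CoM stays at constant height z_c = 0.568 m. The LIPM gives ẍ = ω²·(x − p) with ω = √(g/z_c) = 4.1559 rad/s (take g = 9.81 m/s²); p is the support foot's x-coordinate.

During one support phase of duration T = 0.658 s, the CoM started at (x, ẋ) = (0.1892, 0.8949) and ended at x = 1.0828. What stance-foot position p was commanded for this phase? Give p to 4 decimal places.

ωT = 4.1559·0.658 = 2.734582; cosh(ωT) = 7.734114, sinh(ωT) = 7.669193
x(T) = p + (x₀−p)·cosh(ωT) + (ẋ₀/ω)·sinh(ωT) ⇒ p·(1 − cosh) = x(T) − x₀·cosh − (ẋ₀/ω)·sinh
numerator   = 1.0828 − (0.1892)·7.734114 − (0.8949/4.1559)·7.669193 = -2.031920
denominator = 1 − 7.734114 = -6.734114
p = -2.031920 / -6.734114 = 0.3017

p = 0.3017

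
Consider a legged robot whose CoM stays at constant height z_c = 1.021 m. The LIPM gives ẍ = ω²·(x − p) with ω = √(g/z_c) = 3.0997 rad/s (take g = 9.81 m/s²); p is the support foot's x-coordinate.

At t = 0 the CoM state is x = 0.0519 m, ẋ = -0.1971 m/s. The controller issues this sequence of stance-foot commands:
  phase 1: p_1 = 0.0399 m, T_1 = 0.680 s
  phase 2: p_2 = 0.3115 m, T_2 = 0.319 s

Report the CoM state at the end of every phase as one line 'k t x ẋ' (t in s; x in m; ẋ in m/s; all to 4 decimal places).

1 0.6800 -0.1678 -0.6722
2 0.9990 -0.6730 -2.7489

phase 1: p=0.0399, T=0.680, ωT=2.107796, cosh=4.175794, sinh=4.054288; start (x,ẋ)=(0.051900, -0.197100) → end (x,ẋ)=(-0.167790, -0.672244)
phase 2: p=0.3115, T=0.319, ωT=0.988804, cosh=1.530020, sinh=1.157999; start (x,ẋ)=(-0.167790, -0.672244) → end (x,ẋ)=(-0.672962, -2.748932)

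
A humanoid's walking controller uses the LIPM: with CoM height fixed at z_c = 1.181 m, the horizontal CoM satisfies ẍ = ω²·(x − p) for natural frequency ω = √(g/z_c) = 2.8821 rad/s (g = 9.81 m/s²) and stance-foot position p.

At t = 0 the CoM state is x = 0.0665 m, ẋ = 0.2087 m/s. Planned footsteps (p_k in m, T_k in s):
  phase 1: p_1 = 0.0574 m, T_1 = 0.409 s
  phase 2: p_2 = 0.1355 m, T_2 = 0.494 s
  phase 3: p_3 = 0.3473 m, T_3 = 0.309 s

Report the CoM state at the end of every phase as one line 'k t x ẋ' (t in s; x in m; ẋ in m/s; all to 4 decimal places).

1 0.4090 0.1801 0.4099
2 0.9030 0.5117 1.1520
3 1.2120 0.9863 2.1199

phase 1: p=0.0574, T=0.409, ωT=1.178779, cosh=1.779028, sinh=1.471374; start (x,ẋ)=(0.066500, 0.208700) → end (x,ẋ)=(0.180135, 0.409873)
phase 2: p=0.1355, T=0.494, ωT=1.423757, cosh=2.196751, sinh=1.955943; start (x,ẋ)=(0.180135, 0.409873) → end (x,ẋ)=(0.511713, 1.152007)
phase 3: p=0.3473, T=0.309, ωT=0.890569, cosh=1.423469, sinh=1.013047; start (x,ẋ)=(0.511713, 1.152007) → end (x,ẋ)=(0.986263, 2.119884)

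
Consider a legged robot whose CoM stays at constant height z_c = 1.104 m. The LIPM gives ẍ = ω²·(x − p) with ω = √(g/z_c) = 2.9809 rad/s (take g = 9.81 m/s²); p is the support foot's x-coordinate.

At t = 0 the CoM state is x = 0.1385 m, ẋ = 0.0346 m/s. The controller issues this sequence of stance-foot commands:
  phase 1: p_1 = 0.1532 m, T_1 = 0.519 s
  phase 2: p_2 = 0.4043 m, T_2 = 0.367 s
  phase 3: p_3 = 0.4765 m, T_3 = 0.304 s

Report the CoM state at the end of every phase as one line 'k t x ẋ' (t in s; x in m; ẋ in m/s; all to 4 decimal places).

1 0.5190 0.1431 -0.0133
2 0.8860 -0.0353 -1.0541
3 1.1900 -0.6264 -3.0970

phase 1: p=0.1532, T=0.519, ωT=1.547087, cosh=2.455317, sinh=2.242449; start (x,ẋ)=(0.138500, 0.034600) → end (x,ẋ)=(0.143135, -0.013308)
phase 2: p=0.4043, T=0.367, ωT=1.093990, cosh=1.660522, sinh=1.325644; start (x,ẋ)=(0.143135, -0.013308) → end (x,ẋ)=(-0.035288, -1.054120)
phase 3: p=0.4765, T=0.304, ωT=0.906194, cosh=1.439472, sinh=1.035412; start (x,ẋ)=(-0.035288, -1.054120) → end (x,ẋ)=(-0.626352, -3.096989)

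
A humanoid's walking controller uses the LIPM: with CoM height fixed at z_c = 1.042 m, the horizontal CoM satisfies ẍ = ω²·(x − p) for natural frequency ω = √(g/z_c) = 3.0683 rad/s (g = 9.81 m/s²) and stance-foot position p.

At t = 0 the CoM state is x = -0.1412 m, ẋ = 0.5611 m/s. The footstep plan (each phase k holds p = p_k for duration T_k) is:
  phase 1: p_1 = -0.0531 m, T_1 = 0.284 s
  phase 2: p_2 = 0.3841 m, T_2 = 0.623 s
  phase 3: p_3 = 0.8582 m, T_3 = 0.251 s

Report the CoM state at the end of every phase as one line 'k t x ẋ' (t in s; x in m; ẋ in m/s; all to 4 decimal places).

1 0.2840 0.0035 0.5214
2 0.9070 -0.3691 -2.0612
3 1.1580 -1.3214 -5.8986

phase 1: p=-0.0531, T=0.284, ωT=0.871397, cosh=1.404307, sinh=0.985941; start (x,ẋ)=(-0.141200, 0.561100) → end (x,ẋ)=(0.003480, 0.521440)
phase 2: p=0.3841, T=0.623, ωT=1.911551, cosh=3.455711, sinh=3.307860; start (x,ẋ)=(0.003480, 0.521440) → end (x,ẋ)=(-0.369062, -2.061164)
phase 3: p=0.8582, T=0.251, ωT=0.770143, cosh=1.311511, sinh=0.848565; start (x,ẋ)=(-0.369062, -2.061164) → end (x,ẋ)=(-1.321401, -5.898602)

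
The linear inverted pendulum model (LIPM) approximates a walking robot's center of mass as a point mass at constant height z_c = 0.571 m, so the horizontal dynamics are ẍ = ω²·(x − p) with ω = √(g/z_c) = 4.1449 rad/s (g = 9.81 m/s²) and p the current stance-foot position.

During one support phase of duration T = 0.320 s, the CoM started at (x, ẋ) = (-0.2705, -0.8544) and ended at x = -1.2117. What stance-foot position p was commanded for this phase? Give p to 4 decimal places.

p = 0.3004

ωT = 4.1449·0.320 = 1.326368; cosh(ωT) = 2.016388, sinh(ωT) = 1.750948
x(T) = p + (x₀−p)·cosh(ωT) + (ẋ₀/ω)·sinh(ωT) ⇒ p·(1 − cosh) = x(T) − x₀·cosh − (ẋ₀/ω)·sinh
numerator   = -1.2117 − (-0.2705)·2.016388 − (-0.8544/4.1449)·1.750948 = -0.305339
denominator = 1 − 2.016388 = -1.016388
p = -0.305339 / -1.016388 = 0.3004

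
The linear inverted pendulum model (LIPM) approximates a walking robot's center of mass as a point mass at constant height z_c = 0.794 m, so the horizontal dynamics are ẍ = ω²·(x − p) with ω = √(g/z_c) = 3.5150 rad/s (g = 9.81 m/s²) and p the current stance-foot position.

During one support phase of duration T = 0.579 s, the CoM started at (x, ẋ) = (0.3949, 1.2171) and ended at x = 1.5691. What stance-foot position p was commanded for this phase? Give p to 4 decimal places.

ωT = 3.5150·0.579 = 2.035185; cosh(ωT) = 3.892162, sinh(ωT) = 3.761506
x(T) = p + (x₀−p)·cosh(ωT) + (ẋ₀/ω)·sinh(ωT) ⇒ p·(1 − cosh) = x(T) − x₀·cosh − (ẋ₀/ω)·sinh
numerator   = 1.5691 − (0.3949)·3.892162 − (1.2171/3.5150)·3.761506 = -1.270370
denominator = 1 − 3.892162 = -2.892162
p = -1.270370 / -2.892162 = 0.4392

p = 0.4392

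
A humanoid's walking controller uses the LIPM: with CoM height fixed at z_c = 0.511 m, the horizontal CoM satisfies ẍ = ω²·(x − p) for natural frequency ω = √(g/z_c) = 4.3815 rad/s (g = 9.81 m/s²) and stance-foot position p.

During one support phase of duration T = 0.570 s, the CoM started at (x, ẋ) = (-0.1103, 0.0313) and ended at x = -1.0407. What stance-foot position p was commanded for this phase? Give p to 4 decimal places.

ωT = 4.3815·0.570 = 2.497455; cosh(ωT) = 6.116912, sinh(ωT) = 6.034617
x(T) = p + (x₀−p)·cosh(ωT) + (ẋ₀/ω)·sinh(ωT) ⇒ p·(1 − cosh) = x(T) − x₀·cosh − (ẋ₀/ω)·sinh
numerator   = -1.0407 − (-0.1103)·6.116912 − (0.0313/4.3815)·6.034617 = -0.409114
denominator = 1 − 6.116912 = -5.116912
p = -0.409114 / -5.116912 = 0.0800

p = 0.0800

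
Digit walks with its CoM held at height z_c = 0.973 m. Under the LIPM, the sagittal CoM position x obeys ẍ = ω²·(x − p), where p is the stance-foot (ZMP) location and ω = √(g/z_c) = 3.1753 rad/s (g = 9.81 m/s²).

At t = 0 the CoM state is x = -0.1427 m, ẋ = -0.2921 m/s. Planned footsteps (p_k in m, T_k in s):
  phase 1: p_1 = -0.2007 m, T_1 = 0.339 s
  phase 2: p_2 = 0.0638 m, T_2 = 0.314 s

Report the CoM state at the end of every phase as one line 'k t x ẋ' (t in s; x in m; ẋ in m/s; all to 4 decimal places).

phase 1: p=-0.2007, T=0.339, ωT=1.076427, cosh=1.637494, sinh=1.296682; start (x,ẋ)=(-0.142700, -0.292100) → end (x,ẋ)=(-0.225009, -0.239505)
phase 2: p=0.0638, T=0.314, ωT=0.997044, cosh=1.539614, sinh=1.170645; start (x,ẋ)=(-0.225009, -0.239505) → end (x,ẋ)=(-0.469153, -1.442292)

1 0.3390 -0.2250 -0.2395
2 0.6530 -0.4692 -1.4423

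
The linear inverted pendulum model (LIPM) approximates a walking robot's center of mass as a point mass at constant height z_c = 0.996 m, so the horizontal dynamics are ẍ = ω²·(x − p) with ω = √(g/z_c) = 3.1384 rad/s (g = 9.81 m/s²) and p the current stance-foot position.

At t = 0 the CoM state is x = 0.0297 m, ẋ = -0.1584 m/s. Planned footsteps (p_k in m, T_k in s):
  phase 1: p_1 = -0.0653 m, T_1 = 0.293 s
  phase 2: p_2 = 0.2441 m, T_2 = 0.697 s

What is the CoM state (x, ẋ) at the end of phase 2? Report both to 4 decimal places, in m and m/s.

phase 1: p=-0.0653, T=0.293, ωT=0.919551, cosh=1.453431, sinh=1.054733; start (x,ẋ)=(0.029700, -0.158400) → end (x,ẋ)=(0.019542, 0.084243)
phase 2: p=0.2441, T=0.697, ωT=2.187465, cosh=4.512395, sinh=4.400194; start (x,ẋ)=(0.019542, 0.084243) → end (x,ẋ)=(-0.651082, -2.720912)

x = -0.6511, ẋ = -2.7209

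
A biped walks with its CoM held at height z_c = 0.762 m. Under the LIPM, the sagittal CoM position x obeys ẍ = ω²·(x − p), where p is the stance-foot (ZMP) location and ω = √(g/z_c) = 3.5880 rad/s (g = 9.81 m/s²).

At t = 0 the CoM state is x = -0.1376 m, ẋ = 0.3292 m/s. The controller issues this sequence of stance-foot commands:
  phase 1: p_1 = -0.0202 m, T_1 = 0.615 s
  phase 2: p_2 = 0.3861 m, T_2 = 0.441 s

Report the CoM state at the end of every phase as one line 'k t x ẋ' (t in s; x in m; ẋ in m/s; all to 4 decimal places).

phase 1: p=-0.0202, T=0.615, ωT=2.206620, cosh=4.597515, sinh=4.487443; start (x,ẋ)=(-0.137600, 0.329200) → end (x,ẋ)=(-0.148224, -0.376749)
phase 2: p=0.3861, T=0.441, ωT=1.582308, cosh=2.535837, sinh=2.330337; start (x,ẋ)=(-0.148224, -0.376749) → end (x,ẋ)=(-1.213550, -5.422991)

1 0.6150 -0.1482 -0.3767
2 1.0560 -1.2136 -5.4230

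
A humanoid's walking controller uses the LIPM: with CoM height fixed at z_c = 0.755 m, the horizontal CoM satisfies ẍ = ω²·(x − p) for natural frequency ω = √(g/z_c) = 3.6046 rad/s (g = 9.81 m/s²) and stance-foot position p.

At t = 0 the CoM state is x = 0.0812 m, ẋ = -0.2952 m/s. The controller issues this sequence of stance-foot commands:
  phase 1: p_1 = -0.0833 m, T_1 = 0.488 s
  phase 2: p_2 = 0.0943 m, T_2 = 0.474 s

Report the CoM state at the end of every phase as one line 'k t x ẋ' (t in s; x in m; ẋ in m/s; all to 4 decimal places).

phase 1: p=-0.0833, T=0.488, ωT=1.759045, cosh=2.989549, sinh=2.817339; start (x,ẋ)=(0.081200, -0.295200) → end (x,ẋ)=(0.177754, 0.788045)
phase 2: p=0.0943, T=0.474, ωT=1.708580, cosh=2.851120, sinh=2.669998; start (x,ẋ)=(0.177754, 0.788045) → end (x,ẋ)=(0.915957, 3.049994)

1 0.4880 0.1778 0.7880
2 0.9620 0.9160 3.0500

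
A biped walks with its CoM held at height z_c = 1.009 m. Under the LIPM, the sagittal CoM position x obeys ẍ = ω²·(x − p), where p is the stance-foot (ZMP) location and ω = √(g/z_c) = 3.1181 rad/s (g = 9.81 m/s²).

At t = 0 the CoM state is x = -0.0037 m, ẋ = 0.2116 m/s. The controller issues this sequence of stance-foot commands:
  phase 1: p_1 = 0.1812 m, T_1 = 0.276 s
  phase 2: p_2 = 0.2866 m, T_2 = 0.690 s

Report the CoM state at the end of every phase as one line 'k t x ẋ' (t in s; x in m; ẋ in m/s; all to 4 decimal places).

phase 1: p=0.1812, T=0.276, ωT=0.860596, cosh=1.393739, sinh=0.970829; start (x,ẋ)=(-0.003700, 0.211600) → end (x,ẋ)=(-0.010620, -0.264803)
phase 2: p=0.2866, T=0.690, ωT=2.151489, cosh=4.356981, sinh=4.240670; start (x,ẋ)=(-0.010620, -0.264803) → end (x,ẋ)=(-1.368520, -5.083836)

1 0.2760 -0.0106 -0.2648
2 0.9660 -1.3685 -5.0838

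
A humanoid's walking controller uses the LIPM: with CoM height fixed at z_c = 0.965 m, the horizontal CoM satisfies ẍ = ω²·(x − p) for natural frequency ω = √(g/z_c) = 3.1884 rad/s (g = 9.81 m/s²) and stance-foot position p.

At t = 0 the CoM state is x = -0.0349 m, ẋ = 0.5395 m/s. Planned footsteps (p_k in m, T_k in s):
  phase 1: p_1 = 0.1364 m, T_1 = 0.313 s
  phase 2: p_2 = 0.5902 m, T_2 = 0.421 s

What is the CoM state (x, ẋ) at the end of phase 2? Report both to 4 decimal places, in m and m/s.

phase 1: p=0.1364, T=0.313, ωT=0.997969, cosh=1.540697, sinh=1.172070; start (x,ẋ)=(-0.034900, 0.539500) → end (x,ẋ)=(0.070801, 0.191053)
phase 2: p=0.5902, T=0.421, ωT=1.342316, cosh=2.044570, sinh=1.783330; start (x,ẋ)=(0.070801, 0.191053) → end (x,ẋ)=(-0.364888, -2.562664)

x = -0.3649, ẋ = -2.5627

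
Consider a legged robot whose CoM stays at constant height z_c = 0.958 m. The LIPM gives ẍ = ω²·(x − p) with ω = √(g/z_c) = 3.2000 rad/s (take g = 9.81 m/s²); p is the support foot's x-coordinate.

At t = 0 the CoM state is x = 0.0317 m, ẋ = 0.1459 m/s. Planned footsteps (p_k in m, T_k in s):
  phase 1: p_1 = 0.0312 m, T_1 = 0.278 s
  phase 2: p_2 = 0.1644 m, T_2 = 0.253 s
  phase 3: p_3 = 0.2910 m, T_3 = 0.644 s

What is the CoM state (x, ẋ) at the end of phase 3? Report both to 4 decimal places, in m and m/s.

x = -0.4037, ẋ = -2.1439

phase 1: p=0.0312, T=0.278, ωT=0.889600, cosh=1.422488, sinh=1.011668; start (x,ẋ)=(0.031700, 0.145900) → end (x,ẋ)=(0.078037, 0.209160)
phase 2: p=0.1644, T=0.253, ωT=0.809600, cosh=1.346023, sinh=0.900986; start (x,ẋ)=(0.078037, 0.209160) → end (x,ẋ)=(0.107044, 0.032535)
phase 3: p=0.2910, T=0.644, ωT=2.060800, cosh=3.989801, sinh=3.862449; start (x,ẋ)=(0.107044, 0.032535) → end (x,ẋ)=(-0.403677, -2.143855)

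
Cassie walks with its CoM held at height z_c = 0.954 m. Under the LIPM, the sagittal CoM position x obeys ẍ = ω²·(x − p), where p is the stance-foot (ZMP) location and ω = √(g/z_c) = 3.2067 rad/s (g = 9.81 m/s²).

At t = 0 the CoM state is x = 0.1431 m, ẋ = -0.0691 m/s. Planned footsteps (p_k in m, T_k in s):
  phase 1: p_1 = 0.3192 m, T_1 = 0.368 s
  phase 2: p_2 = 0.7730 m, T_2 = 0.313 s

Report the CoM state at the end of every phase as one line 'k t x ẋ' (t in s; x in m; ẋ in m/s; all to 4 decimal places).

phase 1: p=0.3192, T=0.368, ωT=1.180066, cosh=1.780923, sinh=1.473665; start (x,ẋ)=(0.143100, -0.069100) → end (x,ẋ)=(-0.026176, -0.955240)
phase 2: p=0.7730, T=0.313, ωT=1.003697, cosh=1.547436, sinh=1.180914; start (x,ẋ)=(-0.026176, -0.955240) → end (x,ẋ)=(-0.815455, -4.504522)

1 0.3680 -0.0262 -0.9552
2 0.6810 -0.8155 -4.5045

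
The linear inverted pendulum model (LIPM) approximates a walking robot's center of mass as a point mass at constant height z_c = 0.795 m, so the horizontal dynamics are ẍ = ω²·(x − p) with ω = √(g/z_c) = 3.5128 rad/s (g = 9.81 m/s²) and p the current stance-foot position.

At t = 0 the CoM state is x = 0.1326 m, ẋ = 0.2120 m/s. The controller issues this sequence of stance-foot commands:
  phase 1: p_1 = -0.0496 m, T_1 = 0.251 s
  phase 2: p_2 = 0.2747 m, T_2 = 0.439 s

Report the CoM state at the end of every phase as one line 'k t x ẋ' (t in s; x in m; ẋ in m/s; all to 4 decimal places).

1 0.2510 0.2685 0.9402
2 0.6900 0.8565 2.2496

phase 1: p=-0.0496, T=0.251, ωT=0.881713, cosh=1.414553, sinh=1.000480; start (x,ẋ)=(0.132600, 0.212000) → end (x,ẋ)=(0.268511, 0.940224)
phase 2: p=0.2747, T=0.439, ωT=1.542119, cosh=2.444207, sinh=2.230279; start (x,ẋ)=(0.268511, 0.940224) → end (x,ẋ)=(0.856522, 2.249616)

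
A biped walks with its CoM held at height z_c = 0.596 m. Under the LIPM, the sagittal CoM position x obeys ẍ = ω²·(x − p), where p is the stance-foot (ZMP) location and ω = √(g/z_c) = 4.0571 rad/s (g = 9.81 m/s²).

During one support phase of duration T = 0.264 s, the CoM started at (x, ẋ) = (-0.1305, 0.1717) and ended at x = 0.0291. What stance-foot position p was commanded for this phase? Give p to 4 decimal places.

ωT = 4.0571·0.264 = 1.071074; cosh(ωT) = 1.630577, sinh(ωT) = 1.287937
x(T) = p + (x₀−p)·cosh(ωT) + (ẋ₀/ω)·sinh(ωT) ⇒ p·(1 − cosh) = x(T) − x₀·cosh − (ẋ₀/ω)·sinh
numerator   = 0.0291 − (-0.1305)·1.630577 − (0.1717/4.0571)·1.287937 = 0.187384
denominator = 1 − 1.630577 = -0.630577
p = 0.187384 / -0.630577 = -0.2972

p = -0.2972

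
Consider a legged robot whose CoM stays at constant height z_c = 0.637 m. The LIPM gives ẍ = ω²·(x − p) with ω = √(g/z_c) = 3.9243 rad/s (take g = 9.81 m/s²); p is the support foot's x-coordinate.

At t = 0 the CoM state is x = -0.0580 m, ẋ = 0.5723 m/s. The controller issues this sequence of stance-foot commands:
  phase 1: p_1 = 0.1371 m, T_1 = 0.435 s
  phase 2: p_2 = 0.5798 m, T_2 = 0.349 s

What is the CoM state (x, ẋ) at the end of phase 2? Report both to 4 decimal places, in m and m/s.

phase 1: p=0.1371, T=0.435, ωT=1.707070, cosh=2.847092, sinh=2.665696; start (x,ẋ)=(-0.058000, 0.572300) → end (x,ẋ)=(-0.029616, -0.411548)
phase 2: p=0.5798, T=0.349, ωT=1.369581, cosh=2.093957, sinh=1.839744; start (x,ẋ)=(-0.029616, -0.411548) → end (x,ẋ)=(-0.889229, -5.261570)

x = -0.8892, ẋ = -5.2616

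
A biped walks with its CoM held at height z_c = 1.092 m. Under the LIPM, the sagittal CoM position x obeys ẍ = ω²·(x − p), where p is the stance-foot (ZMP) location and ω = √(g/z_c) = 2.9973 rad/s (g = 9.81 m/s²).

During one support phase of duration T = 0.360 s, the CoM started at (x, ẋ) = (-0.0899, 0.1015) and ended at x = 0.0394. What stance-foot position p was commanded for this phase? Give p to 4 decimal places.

p = -0.2229

ωT = 2.9973·0.360 = 1.079028; cosh(ωT) = 1.640872, sinh(ωT) = 1.300946
x(T) = p + (x₀−p)·cosh(ωT) + (ẋ₀/ω)·sinh(ωT) ⇒ p·(1 − cosh) = x(T) − x₀·cosh − (ẋ₀/ω)·sinh
numerator   = 0.0394 − (-0.0899)·1.640872 − (0.1015/2.9973)·1.300946 = 0.142859
denominator = 1 − 1.640872 = -0.640872
p = 0.142859 / -0.640872 = -0.2229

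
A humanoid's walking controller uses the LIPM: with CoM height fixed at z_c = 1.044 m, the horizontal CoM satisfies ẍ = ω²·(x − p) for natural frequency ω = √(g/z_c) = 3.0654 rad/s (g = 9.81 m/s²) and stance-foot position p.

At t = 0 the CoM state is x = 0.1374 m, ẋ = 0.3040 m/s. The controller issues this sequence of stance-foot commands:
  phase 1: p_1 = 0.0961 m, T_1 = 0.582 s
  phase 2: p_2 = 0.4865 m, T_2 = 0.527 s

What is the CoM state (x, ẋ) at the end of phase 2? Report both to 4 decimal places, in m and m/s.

phase 1: p=0.0961, T=0.582, ωT=1.784063, cosh=3.060976, sinh=2.893021; start (x,ẋ)=(0.137400, 0.304000) → end (x,ẋ)=(0.509423, 1.296796)
phase 2: p=0.4865, T=0.527, ωT=1.615466, cosh=2.614514, sinh=2.415716; start (x,ẋ)=(0.509423, 1.296796) → end (x,ẋ)=(1.568385, 3.560242)

x = 1.5684, ẋ = 3.5602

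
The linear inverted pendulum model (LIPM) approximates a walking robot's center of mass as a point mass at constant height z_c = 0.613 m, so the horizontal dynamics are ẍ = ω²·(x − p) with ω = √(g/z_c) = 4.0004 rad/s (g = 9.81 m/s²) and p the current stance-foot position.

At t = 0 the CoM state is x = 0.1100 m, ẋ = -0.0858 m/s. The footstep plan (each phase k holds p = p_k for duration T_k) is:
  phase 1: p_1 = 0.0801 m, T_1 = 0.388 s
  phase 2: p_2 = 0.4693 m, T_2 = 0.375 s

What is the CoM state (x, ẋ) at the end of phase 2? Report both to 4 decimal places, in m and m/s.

phase 1: p=0.0801, T=0.388, ωT=1.552155, cosh=2.466713, sinh=2.254922; start (x,ẋ)=(0.110000, -0.085800) → end (x,ẋ)=(0.105491, 0.058072)
phase 2: p=0.4693, T=0.375, ωT=1.500150, cosh=2.352729, sinh=2.129632; start (x,ẋ)=(0.105491, 0.058072) → end (x,ẋ)=(-0.355728, -2.962797)

x = -0.3557, ẋ = -2.9628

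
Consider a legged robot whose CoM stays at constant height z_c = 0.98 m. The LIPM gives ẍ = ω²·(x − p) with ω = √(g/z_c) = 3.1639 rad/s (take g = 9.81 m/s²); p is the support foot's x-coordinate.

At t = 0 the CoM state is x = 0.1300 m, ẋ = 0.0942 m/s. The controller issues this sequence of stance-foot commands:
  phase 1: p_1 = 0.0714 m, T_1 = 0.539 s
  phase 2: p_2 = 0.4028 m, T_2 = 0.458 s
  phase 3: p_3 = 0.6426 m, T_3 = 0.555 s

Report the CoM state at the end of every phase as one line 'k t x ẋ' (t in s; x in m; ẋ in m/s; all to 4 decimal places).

phase 1: p=0.0714, T=0.539, ωT=1.705342, cosh=2.842489, sinh=2.660779; start (x,ẋ)=(0.130000, 0.094200) → end (x,ẋ)=(0.317190, 0.761083)
phase 2: p=0.4028, T=0.458, ωT=1.449066, cosh=2.246962, sinh=2.012173; start (x,ẋ)=(0.317190, 0.761083) → end (x,ẋ)=(0.694471, 1.165106)
phase 3: p=0.6426, T=0.555, ωT=1.755965, cosh=2.980885, sinh=2.808144; start (x,ẋ)=(0.694471, 1.165106) → end (x,ẋ)=(1.831320, 3.933902)

1 0.5390 0.3172 0.7611
2 0.9970 0.6945 1.1651
3 1.5520 1.8313 3.9339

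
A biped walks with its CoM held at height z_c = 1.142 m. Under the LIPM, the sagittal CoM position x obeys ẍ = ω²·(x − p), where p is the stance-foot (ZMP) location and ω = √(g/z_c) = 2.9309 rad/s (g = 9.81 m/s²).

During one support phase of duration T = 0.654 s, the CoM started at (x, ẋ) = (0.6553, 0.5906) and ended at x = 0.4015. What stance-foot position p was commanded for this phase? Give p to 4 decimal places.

p = 1.0289

ωT = 2.9309·0.654 = 1.916809; cosh(ωT) = 3.473150, sinh(ωT) = 3.326075
x(T) = p + (x₀−p)·cosh(ωT) + (ẋ₀/ω)·sinh(ωT) ⇒ p·(1 − cosh) = x(T) − x₀·cosh − (ẋ₀/ω)·sinh
numerator   = 0.4015 − (0.6553)·3.473150 − (0.5906/2.9309)·3.326075 = -2.544686
denominator = 1 − 3.473150 = -2.473150
p = -2.544686 / -2.473150 = 1.0289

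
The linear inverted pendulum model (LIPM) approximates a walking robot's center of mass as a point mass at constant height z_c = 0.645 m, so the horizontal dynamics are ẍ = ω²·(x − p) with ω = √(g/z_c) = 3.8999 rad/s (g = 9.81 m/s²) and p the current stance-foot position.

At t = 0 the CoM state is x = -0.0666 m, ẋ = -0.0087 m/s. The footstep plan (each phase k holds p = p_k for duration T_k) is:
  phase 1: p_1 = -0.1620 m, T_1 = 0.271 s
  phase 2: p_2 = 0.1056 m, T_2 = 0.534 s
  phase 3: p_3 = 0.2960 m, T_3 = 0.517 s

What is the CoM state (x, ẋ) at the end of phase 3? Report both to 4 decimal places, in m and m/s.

phase 1: p=-0.1620, T=0.271, ωT=1.056873, cosh=1.612450, sinh=1.264909; start (x,ẋ)=(-0.066600, -0.008700) → end (x,ẋ)=(-0.010994, 0.456582)
phase 2: p=0.1056, T=0.534, ωT=2.082547, cosh=4.074746, sinh=3.950133; start (x,ẋ)=(-0.010994, 0.456582) → end (x,ẋ)=(0.092972, 0.064308)
phase 3: p=0.2960, T=0.517, ωT=2.016248, cosh=3.821625, sinh=3.688471; start (x,ẋ)=(0.092972, 0.064308) → end (x,ẋ)=(-0.419077, -2.674734)

x = -0.4191, ẋ = -2.6747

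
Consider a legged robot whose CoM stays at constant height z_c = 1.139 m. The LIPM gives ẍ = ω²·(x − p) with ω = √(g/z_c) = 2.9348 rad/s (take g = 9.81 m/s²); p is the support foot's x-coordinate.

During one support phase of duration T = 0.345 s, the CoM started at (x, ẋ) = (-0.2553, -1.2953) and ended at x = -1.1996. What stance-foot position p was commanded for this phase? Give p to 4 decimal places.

ωT = 2.9348·0.345 = 1.012506; cosh(ωT) = 1.557899, sinh(ωT) = 1.194591
x(T) = p + (x₀−p)·cosh(ωT) + (ẋ₀/ω)·sinh(ωT) ⇒ p·(1 − cosh) = x(T) − x₀·cosh − (ẋ₀/ω)·sinh
numerator   = -1.1996 − (-0.2553)·1.557899 − (-1.2953/2.9348)·1.194591 = -0.274625
denominator = 1 − 1.557899 = -0.557899
p = -0.274625 / -0.557899 = 0.4922

p = 0.4922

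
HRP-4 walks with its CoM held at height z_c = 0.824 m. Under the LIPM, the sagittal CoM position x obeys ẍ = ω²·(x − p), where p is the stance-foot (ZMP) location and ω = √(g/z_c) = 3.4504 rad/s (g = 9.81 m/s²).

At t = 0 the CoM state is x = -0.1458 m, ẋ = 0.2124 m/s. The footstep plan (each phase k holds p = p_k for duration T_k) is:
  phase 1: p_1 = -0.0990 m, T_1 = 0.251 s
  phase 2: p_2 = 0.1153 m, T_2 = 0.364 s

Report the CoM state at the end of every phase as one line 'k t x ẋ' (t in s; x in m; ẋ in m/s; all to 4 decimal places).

phase 1: p=-0.0990, T=0.251, ωT=0.866050, cosh=1.399056, sinh=0.978446; start (x,ẋ)=(-0.145800, 0.212400) → end (x,ẋ)=(-0.104245, 0.139161)
phase 2: p=0.1153, T=0.364, ωT=1.255946, cosh=1.897982, sinh=1.613175; start (x,ẋ)=(-0.104245, 0.139161) → end (x,ẋ)=(-0.236329, -0.957881)

1 0.2510 -0.1042 0.1392
2 0.6150 -0.2363 -0.9579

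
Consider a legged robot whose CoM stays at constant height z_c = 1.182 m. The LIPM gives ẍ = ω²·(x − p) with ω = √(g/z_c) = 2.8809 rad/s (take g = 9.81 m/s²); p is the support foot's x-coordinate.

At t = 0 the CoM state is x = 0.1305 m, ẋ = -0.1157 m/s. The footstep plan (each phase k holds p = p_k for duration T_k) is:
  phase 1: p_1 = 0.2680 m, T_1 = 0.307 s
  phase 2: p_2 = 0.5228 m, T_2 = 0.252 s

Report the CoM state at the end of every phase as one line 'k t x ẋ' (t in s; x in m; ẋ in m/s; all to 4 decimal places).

phase 1: p=0.2680, T=0.307, ωT=0.884436, cosh=1.417283, sinh=1.004336; start (x,ẋ)=(0.130500, -0.115700) → end (x,ẋ)=(0.032788, -0.561821)
phase 2: p=0.5228, T=0.252, ωT=0.725987, cosh=1.275308, sinh=0.791461; start (x,ẋ)=(0.032788, -0.561821) → end (x,ẋ)=(-0.256463, -1.833781)

1 0.3070 0.0328 -0.5618
2 0.5590 -0.2565 -1.8338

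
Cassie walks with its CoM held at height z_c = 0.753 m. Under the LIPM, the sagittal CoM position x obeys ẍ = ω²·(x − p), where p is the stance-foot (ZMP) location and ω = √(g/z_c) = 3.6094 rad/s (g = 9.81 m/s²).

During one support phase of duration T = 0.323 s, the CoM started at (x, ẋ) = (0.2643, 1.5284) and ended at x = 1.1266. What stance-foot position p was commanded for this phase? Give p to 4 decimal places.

p = -0.0632

ωT = 3.6094·0.323 = 1.165836; cosh(ωT) = 1.760133, sinh(ωT) = 1.448471
x(T) = p + (x₀−p)·cosh(ωT) + (ẋ₀/ω)·sinh(ωT) ⇒ p·(1 − cosh) = x(T) − x₀·cosh − (ẋ₀/ω)·sinh
numerator   = 1.1266 − (0.2643)·1.760133 − (1.5284/3.6094)·1.448471 = 0.048042
denominator = 1 − 1.760133 = -0.760133
p = 0.048042 / -0.760133 = -0.0632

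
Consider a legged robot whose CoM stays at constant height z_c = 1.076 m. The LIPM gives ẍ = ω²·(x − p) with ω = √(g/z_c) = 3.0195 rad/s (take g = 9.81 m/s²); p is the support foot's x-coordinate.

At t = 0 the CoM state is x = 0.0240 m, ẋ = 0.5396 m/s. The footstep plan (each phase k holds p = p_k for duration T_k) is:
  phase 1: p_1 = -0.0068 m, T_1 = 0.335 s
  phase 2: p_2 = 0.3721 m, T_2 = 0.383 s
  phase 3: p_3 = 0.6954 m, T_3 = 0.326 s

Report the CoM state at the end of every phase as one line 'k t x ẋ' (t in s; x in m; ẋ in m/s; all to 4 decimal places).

1 0.3350 0.2544 0.9510
2 0.7180 0.6175 1.1519
3 1.0440 1.0157 1.4855

phase 1: p=-0.0068, T=0.335, ωT=1.011532, cosh=1.556737, sinh=1.193075; start (x,ẋ)=(0.024000, 0.539600) → end (x,ẋ)=(0.254356, 0.950972)
phase 2: p=0.3721, T=0.383, ωT=1.156468, cosh=1.746642, sinh=1.432046; start (x,ẋ)=(0.254356, 0.950972) → end (x,ẋ)=(0.617457, 1.151875)
phase 3: p=0.6954, T=0.326, ωT=0.984357, cosh=1.524885, sinh=1.151206; start (x,ẋ)=(0.617457, 1.151875) → end (x,ẋ)=(1.015707, 1.485542)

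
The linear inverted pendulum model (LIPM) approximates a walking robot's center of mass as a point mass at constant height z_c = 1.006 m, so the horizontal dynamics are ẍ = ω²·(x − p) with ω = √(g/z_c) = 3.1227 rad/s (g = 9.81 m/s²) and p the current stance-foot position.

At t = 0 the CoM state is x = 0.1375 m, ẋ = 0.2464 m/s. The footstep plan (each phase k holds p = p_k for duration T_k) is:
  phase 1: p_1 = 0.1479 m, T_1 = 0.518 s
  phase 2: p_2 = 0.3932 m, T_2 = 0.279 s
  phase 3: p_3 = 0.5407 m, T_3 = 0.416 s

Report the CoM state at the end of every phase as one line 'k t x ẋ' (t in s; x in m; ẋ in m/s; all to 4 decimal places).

1 0.5180 0.3117 0.5668
2 0.7970 0.4577 0.5451
3 1.2130 0.6734 0.6336

phase 1: p=0.1479, T=0.518, ωT=1.617559, cosh=2.619576, sinh=2.421193; start (x,ẋ)=(0.137500, 0.246400) → end (x,ẋ)=(0.311703, 0.566833)
phase 2: p=0.3932, T=0.279, ωT=0.871233, cosh=1.404146, sinh=0.985711; start (x,ẋ)=(0.311703, 0.566833) → end (x,ẋ)=(0.457693, 0.545062)
phase 3: p=0.5407, T=0.416, ωT=1.299043, cosh=1.969290, sinh=1.696497; start (x,ẋ)=(0.457693, 0.545062) → end (x,ẋ)=(0.673356, 0.633643)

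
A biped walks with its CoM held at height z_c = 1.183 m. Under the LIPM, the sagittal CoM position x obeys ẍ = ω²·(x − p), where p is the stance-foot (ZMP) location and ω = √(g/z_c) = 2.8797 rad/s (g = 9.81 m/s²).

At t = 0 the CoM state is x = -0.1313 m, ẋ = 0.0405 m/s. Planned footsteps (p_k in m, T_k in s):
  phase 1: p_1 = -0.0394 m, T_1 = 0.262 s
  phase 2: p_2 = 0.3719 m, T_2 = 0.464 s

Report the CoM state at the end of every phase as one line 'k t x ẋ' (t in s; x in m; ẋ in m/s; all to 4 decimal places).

1 0.2620 -0.1471 -0.1666
2 0.7260 -0.7860 -2.9852

phase 1: p=-0.0394, T=0.262, ωT=0.754481, cosh=1.298381, sinh=0.828127; start (x,ẋ)=(-0.131300, 0.040500) → end (x,ẋ)=(-0.147075, -0.166575)
phase 2: p=0.3719, T=0.464, ωT=1.336181, cosh=2.033667, sinh=1.770819; start (x,ẋ)=(-0.147075, -0.166575) → end (x,ẋ)=(-0.785953, -2.985230)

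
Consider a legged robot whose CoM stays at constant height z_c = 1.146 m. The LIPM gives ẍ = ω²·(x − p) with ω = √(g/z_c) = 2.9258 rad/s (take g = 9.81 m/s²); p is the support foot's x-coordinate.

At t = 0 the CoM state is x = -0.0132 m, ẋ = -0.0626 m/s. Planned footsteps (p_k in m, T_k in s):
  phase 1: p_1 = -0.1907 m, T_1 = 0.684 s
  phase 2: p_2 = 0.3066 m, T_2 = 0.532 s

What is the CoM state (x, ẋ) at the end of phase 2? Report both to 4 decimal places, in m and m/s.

x = 1.8163, ẋ = 4.7072

phase 1: p=-0.1907, T=0.684, ωT=2.001247, cosh=3.766722, sinh=3.631555; start (x,ẋ)=(-0.013200, -0.062600) → end (x,ẋ)=(0.400193, 1.650177)
phase 2: p=0.3066, T=0.532, ωT=1.556526, cosh=2.476592, sinh=2.265724; start (x,ẋ)=(0.400193, 1.650177) → end (x,ẋ)=(1.816280, 4.707247)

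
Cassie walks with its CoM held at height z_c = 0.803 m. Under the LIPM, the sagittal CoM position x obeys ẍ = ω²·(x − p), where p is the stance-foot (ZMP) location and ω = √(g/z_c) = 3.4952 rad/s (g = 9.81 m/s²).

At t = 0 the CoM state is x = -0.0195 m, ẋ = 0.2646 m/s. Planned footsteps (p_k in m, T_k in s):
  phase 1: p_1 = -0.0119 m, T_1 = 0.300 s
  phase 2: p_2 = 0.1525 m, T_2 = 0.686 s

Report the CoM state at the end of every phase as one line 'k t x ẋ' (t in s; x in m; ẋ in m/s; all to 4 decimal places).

phase 1: p=-0.0119, T=0.300, ωT=1.048560, cosh=1.601991, sinh=1.251549; start (x,ẋ)=(-0.019500, 0.264600) → end (x,ẋ)=(0.070672, 0.390641)
phase 2: p=0.1525, T=0.686, ωT=2.397707, cosh=5.544429, sinh=5.453503; start (x,ẋ)=(0.070672, 0.390641) → end (x,ẋ)=(0.308321, 0.606150)

1 0.3000 0.0707 0.3906
2 0.9860 0.3083 0.6061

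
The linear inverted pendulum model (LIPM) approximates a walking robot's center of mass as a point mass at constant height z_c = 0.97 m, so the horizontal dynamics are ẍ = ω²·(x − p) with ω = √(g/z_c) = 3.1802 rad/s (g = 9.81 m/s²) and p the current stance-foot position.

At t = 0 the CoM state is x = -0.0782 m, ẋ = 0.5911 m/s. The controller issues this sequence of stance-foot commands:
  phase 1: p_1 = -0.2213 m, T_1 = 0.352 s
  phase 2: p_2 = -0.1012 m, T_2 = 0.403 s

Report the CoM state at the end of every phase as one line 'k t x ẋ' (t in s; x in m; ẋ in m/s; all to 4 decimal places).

phase 1: p=-0.2213, T=0.352, ωT=1.119430, cosh=1.694787, sinh=1.368322; start (x,ẋ)=(-0.078200, 0.591100) → end (x,ẋ)=(0.275552, 1.624494)
phase 2: p=-0.1012, T=0.403, ωT=1.281621, cosh=1.940030, sinh=1.662443; start (x,ẋ)=(0.275552, 1.624494) → end (x,ẋ)=(1.478912, 5.143419)

1 0.3520 0.2756 1.6245
2 0.7550 1.4789 5.1434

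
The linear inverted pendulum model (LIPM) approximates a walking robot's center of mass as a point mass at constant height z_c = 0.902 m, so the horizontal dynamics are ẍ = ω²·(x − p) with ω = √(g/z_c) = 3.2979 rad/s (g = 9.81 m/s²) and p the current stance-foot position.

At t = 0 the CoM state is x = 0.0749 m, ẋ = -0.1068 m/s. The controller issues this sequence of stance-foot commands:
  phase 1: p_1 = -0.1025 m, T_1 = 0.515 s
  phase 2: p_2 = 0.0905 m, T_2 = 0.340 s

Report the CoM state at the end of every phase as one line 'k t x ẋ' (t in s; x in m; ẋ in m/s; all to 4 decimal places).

phase 1: p=-0.1025, T=0.515, ωT=1.698419, cosh=2.824135, sinh=2.641162; start (x,ẋ)=(0.074900, -0.106800) → end (x,ẋ)=(0.312969, 1.243588)
phase 2: p=0.0905, T=0.340, ωT=1.121286, cosh=1.697329, sinh=1.371469; start (x,ẋ)=(0.312969, 1.243588) → end (x,ẋ)=(0.985264, 3.117000)

1 0.5150 0.3130 1.2436
2 0.8550 0.9853 3.1170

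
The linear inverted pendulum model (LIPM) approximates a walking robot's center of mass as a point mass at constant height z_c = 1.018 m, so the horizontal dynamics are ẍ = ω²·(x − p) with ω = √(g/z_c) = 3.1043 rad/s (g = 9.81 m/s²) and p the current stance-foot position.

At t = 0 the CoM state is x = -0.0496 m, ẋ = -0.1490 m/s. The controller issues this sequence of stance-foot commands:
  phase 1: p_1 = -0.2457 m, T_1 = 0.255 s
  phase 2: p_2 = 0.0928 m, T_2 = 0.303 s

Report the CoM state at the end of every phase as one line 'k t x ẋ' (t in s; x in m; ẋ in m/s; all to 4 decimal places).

1 0.2550 -0.0270 0.3356
2 0.5580 0.0334 0.0918

phase 1: p=-0.2457, T=0.255, ωT=0.791596, cosh=1.330019, sinh=0.876898; start (x,ẋ)=(-0.049600, -0.149000) → end (x,ẋ)=(-0.026973, 0.335642)
phase 2: p=0.0928, T=0.303, ωT=0.940603, cosh=1.475959, sinh=1.085566; start (x,ẋ)=(-0.026973, 0.335642) → end (x,ẋ)=(0.033394, 0.091769)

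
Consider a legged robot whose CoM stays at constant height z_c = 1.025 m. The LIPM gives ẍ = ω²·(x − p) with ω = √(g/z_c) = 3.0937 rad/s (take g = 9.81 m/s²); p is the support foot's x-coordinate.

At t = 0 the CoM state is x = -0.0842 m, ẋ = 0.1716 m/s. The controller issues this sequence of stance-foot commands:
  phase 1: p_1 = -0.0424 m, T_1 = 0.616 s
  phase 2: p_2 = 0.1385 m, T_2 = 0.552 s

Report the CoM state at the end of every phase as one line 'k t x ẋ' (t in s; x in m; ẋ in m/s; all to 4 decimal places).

1 0.6160 -0.0037 0.1645
2 1.1680 -0.1247 -0.7046

phase 1: p=-0.0424, T=0.616, ωT=1.905719, cosh=3.436479, sinh=3.287763; start (x,ẋ)=(-0.084200, 0.171600) → end (x,ẋ)=(-0.003681, 0.164537)
phase 2: p=0.1385, T=0.552, ωT=1.707722, cosh=2.848831, sinh=2.667552; start (x,ẋ)=(-0.003681, 0.164537) → end (x,ẋ)=(-0.124676, -0.704622)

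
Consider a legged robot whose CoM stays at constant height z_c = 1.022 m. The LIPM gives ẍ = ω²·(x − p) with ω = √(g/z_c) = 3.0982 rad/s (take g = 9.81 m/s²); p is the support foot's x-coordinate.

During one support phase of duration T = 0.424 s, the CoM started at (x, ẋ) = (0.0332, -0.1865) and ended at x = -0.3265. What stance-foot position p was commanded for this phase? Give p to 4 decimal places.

p = 0.2905

ωT = 3.0982·0.424 = 1.313637; cosh(ωT) = 1.994259, sinh(ωT) = 1.725418
x(T) = p + (x₀−p)·cosh(ωT) + (ẋ₀/ω)·sinh(ωT) ⇒ p·(1 − cosh) = x(T) − x₀·cosh − (ẋ₀/ω)·sinh
numerator   = -0.3265 − (0.0332)·1.994259 − (-0.1865/3.0982)·1.725418 = -0.288846
denominator = 1 − 1.994259 = -0.994259
p = -0.288846 / -0.994259 = 0.2905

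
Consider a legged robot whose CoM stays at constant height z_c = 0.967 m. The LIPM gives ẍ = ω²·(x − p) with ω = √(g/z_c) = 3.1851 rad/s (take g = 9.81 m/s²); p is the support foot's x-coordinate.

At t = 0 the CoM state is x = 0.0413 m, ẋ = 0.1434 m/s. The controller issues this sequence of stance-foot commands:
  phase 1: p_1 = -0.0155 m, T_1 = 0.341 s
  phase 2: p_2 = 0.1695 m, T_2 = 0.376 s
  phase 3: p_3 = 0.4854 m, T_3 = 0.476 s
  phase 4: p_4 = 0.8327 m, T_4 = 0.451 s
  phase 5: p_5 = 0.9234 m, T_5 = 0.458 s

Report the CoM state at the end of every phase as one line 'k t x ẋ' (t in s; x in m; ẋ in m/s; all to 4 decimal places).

phase 1: p=-0.0155, T=0.341, ωT=1.086119, cosh=1.650139, sinh=1.312615; start (x,ẋ)=(0.041300, 0.143400) → end (x,ẋ)=(0.137325, 0.474100)
phase 2: p=0.1695, T=0.376, ωT=1.197598, cosh=1.807034, sinh=1.505116; start (x,ẋ)=(0.137325, 0.474100) → end (x,ẋ)=(0.335393, 0.702468)
phase 3: p=0.4854, T=0.476, ωT=1.516108, cosh=2.387014, sinh=2.167449; start (x,ẋ)=(0.335393, 0.702468) → end (x,ẋ)=(0.605359, 0.641223)
phase 4: p=0.8327, T=0.451, ωT=1.436480, cosh=2.221814, sinh=1.984051; start (x,ẋ)=(0.605359, 0.641223) → end (x,ẋ)=(0.727019, -0.011981)
phase 5: p=0.9234, T=0.458, ωT=1.458776, cosh=2.266606, sinh=2.034085; start (x,ẋ)=(0.727019, -0.011981) → end (x,ẋ)=(0.470629, -1.299466)

1 0.3410 0.1373 0.4741
2 0.7170 0.3354 0.7025
3 1.1930 0.6054 0.6412
4 1.6440 0.7270 -0.0120
5 2.1020 0.4706 -1.2995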